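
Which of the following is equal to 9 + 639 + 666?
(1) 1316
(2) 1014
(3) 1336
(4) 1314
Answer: 4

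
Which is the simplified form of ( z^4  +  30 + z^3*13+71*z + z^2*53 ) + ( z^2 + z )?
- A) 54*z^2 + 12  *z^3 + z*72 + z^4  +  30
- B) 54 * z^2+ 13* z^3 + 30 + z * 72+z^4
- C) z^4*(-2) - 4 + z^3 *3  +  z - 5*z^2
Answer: B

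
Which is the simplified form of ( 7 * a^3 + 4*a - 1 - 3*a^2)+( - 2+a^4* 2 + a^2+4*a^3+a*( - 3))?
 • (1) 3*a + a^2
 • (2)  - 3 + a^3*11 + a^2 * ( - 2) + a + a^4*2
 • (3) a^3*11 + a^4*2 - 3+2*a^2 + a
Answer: 2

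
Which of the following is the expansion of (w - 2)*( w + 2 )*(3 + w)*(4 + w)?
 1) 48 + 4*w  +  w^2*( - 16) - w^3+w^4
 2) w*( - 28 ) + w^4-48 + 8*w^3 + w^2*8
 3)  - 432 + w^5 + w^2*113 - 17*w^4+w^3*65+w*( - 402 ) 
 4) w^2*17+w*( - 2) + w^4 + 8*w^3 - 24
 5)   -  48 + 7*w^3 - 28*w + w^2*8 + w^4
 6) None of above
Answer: 5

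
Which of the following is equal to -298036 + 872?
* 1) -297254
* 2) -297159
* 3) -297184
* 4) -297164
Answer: 4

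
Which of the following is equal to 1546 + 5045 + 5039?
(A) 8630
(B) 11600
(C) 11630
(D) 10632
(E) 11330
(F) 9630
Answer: C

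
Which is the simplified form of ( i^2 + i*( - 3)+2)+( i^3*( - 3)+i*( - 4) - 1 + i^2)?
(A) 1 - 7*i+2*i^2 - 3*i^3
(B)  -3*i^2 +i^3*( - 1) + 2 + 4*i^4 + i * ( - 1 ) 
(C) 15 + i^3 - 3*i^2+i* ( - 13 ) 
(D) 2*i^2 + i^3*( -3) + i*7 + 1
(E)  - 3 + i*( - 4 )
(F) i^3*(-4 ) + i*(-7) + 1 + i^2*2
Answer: A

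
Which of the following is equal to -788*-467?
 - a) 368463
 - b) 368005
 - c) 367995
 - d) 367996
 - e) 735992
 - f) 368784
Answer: d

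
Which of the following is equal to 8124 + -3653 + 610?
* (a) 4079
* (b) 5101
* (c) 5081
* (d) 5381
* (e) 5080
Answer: c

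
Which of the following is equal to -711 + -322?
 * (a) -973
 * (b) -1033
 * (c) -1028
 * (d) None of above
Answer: b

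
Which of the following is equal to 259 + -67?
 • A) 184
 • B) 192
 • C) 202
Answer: B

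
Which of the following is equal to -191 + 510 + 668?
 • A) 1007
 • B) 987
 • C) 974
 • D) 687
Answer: B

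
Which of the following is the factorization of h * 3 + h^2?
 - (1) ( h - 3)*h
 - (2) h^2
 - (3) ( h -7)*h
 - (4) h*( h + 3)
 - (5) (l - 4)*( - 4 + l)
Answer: 4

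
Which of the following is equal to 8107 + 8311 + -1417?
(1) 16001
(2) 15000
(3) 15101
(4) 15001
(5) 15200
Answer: 4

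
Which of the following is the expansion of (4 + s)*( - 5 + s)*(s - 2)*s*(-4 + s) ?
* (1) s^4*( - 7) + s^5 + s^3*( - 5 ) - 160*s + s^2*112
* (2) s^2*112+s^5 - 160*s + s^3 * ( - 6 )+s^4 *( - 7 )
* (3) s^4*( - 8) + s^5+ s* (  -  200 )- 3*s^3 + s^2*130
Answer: 2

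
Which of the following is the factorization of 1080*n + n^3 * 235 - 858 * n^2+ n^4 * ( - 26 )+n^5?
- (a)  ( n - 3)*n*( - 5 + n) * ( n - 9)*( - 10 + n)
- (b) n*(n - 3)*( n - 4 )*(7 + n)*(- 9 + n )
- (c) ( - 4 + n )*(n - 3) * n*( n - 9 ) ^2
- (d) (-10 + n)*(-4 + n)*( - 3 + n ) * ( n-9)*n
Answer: d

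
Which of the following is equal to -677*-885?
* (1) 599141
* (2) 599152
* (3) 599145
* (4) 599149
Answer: 3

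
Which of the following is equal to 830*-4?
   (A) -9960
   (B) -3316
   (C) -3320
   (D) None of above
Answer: C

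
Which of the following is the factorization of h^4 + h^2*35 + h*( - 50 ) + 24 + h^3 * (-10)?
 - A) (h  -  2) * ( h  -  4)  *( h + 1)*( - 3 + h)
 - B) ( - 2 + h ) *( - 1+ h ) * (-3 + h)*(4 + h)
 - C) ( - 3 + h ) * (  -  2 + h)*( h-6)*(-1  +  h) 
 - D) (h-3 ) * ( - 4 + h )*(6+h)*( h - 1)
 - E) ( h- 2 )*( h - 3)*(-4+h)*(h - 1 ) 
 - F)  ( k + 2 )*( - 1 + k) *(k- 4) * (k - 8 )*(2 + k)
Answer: E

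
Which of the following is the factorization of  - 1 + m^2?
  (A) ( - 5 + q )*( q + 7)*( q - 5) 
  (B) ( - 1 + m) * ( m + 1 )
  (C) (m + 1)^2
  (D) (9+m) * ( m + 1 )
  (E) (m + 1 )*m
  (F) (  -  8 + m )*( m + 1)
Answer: B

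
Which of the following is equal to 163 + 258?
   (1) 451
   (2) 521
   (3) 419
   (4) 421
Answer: 4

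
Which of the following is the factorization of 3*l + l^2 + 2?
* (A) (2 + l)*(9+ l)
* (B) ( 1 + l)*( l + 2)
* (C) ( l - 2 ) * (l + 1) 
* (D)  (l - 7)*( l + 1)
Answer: B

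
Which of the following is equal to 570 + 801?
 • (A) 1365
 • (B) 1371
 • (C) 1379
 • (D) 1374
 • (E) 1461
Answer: B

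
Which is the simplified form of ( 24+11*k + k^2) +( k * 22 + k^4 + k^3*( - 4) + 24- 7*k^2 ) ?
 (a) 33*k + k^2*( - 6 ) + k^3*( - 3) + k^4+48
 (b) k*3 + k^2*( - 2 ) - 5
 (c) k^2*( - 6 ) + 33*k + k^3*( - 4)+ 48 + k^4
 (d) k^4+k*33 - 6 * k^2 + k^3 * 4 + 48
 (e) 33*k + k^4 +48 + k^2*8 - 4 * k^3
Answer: c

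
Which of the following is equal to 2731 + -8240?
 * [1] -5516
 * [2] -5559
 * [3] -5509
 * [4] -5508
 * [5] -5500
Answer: 3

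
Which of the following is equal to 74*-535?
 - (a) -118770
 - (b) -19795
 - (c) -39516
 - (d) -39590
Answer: d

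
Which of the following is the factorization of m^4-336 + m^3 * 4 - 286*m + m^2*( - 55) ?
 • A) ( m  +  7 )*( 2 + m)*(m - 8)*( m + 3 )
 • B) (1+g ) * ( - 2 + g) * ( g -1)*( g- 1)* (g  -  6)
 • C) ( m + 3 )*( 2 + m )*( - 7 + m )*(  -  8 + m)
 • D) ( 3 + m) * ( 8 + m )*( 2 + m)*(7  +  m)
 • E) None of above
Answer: A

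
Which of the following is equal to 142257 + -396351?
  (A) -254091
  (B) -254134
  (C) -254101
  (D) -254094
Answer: D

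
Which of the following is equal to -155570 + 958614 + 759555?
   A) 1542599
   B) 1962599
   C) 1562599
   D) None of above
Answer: C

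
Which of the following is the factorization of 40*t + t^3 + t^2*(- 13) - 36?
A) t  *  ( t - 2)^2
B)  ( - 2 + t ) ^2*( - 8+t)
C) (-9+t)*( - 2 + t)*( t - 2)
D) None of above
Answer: C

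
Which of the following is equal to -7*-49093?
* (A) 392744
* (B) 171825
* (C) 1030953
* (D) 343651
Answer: D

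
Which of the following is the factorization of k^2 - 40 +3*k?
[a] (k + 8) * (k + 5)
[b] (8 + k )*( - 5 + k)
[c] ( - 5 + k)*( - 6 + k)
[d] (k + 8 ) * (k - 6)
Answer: b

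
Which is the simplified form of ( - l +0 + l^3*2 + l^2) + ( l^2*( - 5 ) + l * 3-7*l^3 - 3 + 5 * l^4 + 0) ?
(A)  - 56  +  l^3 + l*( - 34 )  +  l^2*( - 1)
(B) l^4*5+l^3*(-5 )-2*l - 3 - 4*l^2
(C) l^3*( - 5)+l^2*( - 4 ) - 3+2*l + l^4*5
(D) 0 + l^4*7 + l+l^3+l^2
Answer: C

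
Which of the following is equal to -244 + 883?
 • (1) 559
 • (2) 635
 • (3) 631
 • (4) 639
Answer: 4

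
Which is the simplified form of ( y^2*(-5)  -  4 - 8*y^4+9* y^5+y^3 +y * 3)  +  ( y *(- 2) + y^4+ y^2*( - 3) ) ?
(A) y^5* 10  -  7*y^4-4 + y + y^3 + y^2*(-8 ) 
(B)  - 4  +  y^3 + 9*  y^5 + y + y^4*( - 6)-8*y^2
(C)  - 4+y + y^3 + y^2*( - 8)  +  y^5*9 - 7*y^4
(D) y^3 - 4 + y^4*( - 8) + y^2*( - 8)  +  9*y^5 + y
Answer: C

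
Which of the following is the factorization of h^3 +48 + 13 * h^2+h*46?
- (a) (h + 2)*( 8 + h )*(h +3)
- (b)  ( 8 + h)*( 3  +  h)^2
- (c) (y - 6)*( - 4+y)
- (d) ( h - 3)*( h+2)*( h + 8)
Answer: a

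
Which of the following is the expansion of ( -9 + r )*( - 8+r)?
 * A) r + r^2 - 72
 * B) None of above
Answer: B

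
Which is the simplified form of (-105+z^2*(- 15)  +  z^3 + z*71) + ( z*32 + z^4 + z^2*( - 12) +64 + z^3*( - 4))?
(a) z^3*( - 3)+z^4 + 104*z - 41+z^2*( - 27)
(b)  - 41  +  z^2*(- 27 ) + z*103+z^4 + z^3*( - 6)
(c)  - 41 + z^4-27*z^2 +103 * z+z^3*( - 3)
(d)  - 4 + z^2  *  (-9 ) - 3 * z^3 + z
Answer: c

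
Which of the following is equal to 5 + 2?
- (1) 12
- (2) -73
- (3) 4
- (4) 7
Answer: 4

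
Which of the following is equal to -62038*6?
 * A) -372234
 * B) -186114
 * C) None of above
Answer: C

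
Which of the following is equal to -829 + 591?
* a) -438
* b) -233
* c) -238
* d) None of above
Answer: c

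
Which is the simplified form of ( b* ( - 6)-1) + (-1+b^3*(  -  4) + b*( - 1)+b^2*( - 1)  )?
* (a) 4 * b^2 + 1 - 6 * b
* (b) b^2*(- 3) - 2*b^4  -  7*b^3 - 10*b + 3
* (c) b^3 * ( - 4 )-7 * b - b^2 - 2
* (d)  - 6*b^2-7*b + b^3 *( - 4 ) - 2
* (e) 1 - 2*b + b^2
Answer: c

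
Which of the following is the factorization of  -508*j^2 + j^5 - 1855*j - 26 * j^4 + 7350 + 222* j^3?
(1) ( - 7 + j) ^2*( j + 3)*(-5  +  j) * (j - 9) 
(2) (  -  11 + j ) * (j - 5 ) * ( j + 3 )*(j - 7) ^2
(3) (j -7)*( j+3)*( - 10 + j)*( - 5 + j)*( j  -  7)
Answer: 3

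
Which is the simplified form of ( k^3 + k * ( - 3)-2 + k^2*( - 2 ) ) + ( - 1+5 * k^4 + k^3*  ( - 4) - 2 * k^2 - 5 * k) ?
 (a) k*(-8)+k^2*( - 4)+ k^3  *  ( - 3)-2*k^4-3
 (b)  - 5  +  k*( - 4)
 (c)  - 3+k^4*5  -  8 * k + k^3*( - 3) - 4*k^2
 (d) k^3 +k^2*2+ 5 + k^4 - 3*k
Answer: c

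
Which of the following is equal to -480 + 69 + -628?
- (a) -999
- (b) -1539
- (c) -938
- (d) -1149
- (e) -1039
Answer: e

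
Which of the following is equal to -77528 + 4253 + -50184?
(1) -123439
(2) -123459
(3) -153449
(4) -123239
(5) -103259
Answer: 2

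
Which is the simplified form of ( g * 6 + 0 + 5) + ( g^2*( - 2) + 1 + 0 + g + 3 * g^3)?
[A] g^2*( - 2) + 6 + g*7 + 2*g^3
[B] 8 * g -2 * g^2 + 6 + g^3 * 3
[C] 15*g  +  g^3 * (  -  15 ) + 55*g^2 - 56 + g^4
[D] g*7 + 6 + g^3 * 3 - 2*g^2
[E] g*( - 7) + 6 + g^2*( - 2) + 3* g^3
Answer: D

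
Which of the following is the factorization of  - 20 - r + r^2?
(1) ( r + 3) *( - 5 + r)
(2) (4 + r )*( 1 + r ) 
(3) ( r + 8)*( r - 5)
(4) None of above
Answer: 4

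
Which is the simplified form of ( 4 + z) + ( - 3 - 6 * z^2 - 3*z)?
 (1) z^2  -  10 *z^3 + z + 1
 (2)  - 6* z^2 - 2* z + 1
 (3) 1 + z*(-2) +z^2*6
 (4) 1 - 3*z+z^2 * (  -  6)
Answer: 2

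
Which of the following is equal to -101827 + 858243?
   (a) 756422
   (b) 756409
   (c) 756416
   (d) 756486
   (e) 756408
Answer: c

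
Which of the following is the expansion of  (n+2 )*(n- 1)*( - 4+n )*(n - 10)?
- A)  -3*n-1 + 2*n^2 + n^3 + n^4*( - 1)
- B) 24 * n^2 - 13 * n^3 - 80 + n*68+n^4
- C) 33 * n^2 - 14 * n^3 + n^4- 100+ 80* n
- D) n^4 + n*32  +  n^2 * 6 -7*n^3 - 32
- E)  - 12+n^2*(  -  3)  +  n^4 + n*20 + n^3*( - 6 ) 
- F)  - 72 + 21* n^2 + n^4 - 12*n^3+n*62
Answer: B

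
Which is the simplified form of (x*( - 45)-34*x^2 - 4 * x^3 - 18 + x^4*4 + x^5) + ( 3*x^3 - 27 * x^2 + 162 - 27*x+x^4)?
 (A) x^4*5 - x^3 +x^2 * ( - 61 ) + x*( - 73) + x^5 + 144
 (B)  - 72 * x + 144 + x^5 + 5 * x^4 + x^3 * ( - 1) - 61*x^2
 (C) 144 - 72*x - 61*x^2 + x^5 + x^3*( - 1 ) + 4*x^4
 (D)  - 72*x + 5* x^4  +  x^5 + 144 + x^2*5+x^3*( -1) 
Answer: B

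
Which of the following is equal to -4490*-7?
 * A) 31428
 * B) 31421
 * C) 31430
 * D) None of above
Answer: C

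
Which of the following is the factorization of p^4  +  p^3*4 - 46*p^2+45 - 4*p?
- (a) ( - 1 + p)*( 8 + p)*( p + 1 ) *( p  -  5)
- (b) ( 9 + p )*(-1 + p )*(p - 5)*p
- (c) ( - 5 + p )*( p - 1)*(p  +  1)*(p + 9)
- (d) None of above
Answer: c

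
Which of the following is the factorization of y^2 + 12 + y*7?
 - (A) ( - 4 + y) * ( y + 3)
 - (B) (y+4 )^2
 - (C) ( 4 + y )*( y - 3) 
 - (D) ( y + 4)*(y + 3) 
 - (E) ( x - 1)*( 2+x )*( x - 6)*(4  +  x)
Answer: D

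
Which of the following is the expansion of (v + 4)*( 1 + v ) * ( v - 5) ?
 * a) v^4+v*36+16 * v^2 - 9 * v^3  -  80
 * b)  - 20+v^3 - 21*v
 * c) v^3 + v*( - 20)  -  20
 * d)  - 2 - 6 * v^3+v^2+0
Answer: b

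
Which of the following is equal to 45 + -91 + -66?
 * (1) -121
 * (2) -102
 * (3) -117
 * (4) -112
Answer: 4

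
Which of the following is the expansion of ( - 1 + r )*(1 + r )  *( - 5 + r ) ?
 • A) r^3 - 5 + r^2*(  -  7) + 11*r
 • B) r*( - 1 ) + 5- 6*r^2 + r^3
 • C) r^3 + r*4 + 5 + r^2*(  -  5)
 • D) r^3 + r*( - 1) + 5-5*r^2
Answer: D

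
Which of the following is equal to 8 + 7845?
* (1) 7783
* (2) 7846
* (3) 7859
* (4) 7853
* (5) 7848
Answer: 4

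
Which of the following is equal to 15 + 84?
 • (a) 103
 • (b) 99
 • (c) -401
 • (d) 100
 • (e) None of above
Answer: b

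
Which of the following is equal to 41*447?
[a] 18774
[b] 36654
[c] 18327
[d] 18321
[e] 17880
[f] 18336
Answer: c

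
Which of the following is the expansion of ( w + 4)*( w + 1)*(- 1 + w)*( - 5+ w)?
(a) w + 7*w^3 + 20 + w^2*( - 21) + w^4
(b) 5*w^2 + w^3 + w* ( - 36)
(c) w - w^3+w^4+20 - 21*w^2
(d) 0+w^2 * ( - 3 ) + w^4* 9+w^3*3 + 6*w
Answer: c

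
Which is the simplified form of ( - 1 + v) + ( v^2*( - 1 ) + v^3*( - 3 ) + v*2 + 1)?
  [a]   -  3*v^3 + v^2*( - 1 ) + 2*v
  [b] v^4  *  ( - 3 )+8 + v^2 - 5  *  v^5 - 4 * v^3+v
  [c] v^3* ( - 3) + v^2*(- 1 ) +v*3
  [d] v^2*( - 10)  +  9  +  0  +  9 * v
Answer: c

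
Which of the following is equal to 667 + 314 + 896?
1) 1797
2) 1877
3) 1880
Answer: 2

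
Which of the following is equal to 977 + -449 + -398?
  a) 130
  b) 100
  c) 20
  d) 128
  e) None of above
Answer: a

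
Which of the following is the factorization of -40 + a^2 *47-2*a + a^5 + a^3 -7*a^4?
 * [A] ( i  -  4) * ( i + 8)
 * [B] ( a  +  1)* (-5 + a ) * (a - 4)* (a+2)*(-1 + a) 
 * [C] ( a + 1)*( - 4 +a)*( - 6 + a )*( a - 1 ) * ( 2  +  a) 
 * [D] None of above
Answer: B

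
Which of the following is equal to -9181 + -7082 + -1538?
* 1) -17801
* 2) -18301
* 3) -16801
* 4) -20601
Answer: 1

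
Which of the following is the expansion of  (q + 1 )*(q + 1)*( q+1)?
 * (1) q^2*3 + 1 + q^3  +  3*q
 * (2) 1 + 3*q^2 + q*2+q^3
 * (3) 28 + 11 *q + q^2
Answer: 1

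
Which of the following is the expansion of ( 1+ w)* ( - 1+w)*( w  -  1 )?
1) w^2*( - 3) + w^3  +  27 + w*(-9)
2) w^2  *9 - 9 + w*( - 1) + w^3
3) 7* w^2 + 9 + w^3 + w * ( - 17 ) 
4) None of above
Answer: 4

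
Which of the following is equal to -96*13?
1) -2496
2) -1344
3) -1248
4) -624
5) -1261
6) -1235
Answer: 3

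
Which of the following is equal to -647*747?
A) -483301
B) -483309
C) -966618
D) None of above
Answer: B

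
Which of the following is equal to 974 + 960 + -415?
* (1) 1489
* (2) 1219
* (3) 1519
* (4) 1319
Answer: 3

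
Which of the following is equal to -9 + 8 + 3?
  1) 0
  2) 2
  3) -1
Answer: 2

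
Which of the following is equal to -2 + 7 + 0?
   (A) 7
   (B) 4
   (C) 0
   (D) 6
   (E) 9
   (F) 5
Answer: F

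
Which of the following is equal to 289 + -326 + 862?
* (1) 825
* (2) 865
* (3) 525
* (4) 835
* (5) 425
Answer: 1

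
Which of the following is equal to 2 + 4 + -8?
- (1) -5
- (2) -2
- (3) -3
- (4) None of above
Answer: 2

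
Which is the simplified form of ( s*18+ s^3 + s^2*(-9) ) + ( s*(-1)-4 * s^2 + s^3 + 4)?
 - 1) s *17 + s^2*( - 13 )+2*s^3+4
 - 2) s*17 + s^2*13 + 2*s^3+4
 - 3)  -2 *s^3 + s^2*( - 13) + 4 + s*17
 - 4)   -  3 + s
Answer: 1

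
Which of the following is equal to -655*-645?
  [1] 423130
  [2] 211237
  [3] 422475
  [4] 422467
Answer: 3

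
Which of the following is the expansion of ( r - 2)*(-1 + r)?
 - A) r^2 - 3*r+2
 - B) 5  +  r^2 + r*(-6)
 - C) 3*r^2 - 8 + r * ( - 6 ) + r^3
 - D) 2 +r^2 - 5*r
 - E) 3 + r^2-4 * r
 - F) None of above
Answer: A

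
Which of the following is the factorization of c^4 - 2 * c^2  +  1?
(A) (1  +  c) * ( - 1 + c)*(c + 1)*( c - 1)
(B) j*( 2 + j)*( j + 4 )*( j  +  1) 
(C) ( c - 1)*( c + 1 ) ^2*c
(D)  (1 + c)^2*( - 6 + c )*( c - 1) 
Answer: A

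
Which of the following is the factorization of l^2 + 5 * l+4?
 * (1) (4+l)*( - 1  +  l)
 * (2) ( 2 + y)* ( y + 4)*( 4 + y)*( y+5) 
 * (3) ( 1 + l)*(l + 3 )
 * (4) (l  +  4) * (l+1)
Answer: 4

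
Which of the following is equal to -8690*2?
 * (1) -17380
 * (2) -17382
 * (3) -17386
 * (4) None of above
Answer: 1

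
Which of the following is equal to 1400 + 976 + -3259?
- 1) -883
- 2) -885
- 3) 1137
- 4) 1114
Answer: 1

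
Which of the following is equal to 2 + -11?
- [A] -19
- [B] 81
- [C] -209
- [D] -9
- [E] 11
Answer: D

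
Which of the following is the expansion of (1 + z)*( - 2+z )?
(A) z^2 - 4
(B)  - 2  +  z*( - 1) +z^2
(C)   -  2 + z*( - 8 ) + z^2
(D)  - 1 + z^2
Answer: B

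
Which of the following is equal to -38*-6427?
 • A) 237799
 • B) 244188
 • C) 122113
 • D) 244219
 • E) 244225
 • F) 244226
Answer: F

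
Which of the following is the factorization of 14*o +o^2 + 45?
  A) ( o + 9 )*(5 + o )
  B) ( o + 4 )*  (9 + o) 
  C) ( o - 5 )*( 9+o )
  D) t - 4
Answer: A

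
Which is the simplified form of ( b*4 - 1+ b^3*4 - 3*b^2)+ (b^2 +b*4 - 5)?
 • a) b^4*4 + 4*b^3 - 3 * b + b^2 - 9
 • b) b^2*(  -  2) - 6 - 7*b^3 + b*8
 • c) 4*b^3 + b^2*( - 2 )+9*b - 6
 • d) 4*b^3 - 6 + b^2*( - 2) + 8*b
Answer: d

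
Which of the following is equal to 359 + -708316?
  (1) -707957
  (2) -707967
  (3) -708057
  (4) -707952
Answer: 1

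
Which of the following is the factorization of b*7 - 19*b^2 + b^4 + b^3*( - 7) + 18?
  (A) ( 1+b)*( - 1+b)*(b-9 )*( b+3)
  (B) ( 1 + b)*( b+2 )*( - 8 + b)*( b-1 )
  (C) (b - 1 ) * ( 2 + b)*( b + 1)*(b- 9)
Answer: C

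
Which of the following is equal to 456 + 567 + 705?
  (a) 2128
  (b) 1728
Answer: b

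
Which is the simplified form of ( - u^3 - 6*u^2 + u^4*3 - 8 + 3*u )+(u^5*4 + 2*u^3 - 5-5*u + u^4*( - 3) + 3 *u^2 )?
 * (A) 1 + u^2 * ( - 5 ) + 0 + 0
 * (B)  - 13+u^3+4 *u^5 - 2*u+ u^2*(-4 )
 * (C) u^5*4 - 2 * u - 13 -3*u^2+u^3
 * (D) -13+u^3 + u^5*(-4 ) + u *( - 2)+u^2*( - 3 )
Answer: C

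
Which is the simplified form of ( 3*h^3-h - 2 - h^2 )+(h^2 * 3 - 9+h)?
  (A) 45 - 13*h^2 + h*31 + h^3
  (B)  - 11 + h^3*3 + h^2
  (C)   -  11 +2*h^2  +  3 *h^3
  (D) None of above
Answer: C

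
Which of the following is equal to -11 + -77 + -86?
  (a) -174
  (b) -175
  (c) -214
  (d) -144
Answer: a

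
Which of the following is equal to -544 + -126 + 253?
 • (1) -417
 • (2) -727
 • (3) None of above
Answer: 1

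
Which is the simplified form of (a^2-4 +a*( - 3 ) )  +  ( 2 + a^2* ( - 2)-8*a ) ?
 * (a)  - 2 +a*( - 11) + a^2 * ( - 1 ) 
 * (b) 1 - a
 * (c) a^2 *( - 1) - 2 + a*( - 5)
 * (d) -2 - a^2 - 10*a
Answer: a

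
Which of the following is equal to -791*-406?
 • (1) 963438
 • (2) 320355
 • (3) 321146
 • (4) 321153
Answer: 3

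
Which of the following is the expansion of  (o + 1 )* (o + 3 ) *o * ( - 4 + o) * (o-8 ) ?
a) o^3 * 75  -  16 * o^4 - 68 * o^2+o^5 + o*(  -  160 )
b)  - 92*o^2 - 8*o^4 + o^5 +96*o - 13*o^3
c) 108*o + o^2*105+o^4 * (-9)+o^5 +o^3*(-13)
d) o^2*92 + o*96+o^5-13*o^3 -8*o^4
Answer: d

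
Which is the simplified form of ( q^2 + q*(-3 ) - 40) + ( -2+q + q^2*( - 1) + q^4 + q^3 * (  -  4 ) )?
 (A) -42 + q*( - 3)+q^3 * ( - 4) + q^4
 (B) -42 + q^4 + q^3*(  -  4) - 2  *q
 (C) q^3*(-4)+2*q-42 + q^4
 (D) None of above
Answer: B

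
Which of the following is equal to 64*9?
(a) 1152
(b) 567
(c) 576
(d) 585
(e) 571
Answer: c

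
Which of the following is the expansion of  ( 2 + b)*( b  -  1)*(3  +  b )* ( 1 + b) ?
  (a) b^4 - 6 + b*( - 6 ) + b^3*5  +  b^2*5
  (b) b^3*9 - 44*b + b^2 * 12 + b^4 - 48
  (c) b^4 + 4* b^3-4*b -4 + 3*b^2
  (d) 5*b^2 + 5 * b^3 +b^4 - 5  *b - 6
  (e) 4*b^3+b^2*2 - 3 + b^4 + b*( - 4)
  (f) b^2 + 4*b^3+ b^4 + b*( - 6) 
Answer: d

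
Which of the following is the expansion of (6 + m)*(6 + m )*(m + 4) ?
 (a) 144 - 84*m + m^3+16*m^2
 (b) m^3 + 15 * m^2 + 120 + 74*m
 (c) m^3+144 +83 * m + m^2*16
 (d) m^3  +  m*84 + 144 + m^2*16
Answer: d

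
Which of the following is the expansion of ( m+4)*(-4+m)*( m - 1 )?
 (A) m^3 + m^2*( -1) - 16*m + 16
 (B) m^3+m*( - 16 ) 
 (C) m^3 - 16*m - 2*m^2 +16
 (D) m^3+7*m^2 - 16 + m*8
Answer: A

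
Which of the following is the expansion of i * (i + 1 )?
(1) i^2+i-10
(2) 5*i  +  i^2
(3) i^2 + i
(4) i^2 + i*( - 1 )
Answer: 3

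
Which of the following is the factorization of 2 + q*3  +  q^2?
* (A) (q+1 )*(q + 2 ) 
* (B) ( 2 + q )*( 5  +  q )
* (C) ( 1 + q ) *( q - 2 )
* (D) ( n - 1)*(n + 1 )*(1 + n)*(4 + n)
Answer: A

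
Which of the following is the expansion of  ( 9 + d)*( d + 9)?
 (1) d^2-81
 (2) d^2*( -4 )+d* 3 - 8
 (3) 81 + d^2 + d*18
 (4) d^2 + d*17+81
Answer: 3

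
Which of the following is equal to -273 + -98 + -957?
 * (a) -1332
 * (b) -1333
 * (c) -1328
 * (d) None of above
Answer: c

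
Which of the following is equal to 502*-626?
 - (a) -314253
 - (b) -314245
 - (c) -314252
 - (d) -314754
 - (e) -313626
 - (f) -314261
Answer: c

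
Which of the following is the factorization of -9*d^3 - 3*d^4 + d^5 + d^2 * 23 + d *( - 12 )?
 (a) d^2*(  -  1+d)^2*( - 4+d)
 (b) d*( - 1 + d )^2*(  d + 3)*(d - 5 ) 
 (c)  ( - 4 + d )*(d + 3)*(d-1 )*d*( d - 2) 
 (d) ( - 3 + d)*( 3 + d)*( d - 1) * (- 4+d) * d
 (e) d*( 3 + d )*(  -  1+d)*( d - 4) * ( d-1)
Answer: e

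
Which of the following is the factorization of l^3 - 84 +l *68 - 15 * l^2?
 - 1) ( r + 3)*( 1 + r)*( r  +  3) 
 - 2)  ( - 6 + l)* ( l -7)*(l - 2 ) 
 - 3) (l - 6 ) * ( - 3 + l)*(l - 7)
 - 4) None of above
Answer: 2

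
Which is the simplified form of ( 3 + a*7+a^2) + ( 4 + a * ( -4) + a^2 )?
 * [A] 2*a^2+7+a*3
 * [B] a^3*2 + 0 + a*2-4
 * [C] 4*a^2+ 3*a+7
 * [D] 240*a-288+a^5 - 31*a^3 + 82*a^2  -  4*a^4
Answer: A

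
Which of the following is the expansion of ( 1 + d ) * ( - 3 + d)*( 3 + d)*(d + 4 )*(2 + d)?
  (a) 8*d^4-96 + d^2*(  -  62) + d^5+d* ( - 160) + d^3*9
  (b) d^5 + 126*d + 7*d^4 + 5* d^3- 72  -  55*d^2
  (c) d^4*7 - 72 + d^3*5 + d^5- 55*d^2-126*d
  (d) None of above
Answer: c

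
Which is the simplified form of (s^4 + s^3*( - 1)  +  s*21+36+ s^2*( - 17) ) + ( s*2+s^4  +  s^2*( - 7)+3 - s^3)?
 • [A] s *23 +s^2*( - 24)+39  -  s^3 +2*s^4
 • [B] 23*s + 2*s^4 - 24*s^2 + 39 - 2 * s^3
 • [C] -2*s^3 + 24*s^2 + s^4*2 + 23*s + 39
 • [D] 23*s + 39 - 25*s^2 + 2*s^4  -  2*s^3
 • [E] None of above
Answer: B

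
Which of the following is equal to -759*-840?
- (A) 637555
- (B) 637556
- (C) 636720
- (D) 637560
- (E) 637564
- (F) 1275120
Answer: D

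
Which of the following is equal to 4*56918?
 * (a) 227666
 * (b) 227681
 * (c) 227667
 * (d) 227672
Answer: d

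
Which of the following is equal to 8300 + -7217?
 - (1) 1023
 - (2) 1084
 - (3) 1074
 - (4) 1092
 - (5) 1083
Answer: 5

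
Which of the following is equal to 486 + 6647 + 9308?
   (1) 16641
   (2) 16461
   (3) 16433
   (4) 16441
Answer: 4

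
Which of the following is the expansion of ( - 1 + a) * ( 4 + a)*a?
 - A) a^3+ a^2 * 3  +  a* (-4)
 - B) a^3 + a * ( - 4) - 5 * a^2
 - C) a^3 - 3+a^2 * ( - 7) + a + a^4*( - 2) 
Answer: A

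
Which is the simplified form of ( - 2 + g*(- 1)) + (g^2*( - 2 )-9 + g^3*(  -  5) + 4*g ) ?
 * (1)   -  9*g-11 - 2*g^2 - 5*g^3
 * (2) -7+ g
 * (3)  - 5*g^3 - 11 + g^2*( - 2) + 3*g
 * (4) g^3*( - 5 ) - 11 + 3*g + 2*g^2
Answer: 3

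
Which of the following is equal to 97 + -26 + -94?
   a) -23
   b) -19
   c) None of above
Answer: a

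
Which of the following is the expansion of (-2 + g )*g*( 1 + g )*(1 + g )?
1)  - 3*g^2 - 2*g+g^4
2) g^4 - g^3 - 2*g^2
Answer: 1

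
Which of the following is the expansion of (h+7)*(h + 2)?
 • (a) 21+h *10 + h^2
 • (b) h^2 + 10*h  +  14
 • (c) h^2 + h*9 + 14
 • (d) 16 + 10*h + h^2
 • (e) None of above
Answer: c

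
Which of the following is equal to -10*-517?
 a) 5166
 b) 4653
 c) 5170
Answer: c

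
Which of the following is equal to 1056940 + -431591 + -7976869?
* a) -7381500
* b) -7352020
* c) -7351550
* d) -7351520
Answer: d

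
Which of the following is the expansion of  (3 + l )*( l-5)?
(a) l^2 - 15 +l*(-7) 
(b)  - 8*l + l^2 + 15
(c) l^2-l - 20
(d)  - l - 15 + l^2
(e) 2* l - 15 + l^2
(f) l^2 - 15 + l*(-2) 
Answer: f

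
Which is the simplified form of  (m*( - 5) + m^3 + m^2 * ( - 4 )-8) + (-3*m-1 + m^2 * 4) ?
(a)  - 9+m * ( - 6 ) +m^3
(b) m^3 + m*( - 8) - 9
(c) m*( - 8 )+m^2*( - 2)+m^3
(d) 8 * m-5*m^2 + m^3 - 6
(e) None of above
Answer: b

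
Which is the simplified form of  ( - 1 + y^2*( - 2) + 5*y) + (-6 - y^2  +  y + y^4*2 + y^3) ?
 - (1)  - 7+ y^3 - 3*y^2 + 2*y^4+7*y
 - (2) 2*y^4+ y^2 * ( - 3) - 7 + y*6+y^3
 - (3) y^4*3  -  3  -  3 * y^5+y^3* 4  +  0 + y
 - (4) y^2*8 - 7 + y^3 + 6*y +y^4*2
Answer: 2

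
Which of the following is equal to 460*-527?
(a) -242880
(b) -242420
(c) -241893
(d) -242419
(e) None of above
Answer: b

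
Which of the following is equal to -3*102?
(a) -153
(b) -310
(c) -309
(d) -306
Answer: d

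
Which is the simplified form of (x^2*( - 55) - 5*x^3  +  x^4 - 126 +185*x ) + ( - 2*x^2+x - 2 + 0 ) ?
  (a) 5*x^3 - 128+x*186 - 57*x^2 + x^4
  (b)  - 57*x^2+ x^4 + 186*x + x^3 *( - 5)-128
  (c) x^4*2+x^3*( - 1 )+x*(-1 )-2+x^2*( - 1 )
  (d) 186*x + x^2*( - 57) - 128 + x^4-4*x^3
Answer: b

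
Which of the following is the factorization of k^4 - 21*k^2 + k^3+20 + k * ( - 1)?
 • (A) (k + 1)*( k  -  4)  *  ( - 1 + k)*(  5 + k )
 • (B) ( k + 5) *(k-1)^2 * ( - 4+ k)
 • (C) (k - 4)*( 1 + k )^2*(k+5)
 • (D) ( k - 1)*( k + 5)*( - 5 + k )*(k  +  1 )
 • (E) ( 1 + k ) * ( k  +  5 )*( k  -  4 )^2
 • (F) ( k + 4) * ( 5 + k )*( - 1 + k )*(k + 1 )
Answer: A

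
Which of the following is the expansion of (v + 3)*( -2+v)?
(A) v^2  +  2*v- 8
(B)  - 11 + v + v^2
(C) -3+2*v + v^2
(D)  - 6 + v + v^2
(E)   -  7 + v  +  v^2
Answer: D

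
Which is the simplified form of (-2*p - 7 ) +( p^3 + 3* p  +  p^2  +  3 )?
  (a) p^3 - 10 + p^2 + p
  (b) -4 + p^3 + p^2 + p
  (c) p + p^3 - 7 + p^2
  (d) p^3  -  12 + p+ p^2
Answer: b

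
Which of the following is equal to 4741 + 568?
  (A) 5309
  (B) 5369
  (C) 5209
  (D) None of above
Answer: A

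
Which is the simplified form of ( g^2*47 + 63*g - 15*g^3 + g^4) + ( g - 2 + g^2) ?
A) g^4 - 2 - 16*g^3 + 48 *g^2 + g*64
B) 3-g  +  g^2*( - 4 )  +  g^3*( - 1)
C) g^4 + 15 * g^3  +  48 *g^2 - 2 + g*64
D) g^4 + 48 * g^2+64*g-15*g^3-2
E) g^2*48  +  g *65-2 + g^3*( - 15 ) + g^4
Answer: D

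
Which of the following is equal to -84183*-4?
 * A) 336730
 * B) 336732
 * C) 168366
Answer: B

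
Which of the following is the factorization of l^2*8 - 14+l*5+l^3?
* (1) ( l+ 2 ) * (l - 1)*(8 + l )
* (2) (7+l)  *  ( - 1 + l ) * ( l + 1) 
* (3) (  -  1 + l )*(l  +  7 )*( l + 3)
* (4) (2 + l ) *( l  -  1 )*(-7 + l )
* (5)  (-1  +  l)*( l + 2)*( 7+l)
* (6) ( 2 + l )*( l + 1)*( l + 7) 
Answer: 5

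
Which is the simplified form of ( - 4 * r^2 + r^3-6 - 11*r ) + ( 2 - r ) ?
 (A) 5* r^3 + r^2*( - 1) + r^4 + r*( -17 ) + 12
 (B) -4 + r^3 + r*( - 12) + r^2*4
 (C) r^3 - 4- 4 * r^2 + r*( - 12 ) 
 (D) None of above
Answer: C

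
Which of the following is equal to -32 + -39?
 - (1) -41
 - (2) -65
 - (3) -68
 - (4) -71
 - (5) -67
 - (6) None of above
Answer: 4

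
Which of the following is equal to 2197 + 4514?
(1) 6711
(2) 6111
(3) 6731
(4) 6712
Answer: 1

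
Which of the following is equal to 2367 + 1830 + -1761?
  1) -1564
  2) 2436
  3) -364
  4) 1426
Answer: 2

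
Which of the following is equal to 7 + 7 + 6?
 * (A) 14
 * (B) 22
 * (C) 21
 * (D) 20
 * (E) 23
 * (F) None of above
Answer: D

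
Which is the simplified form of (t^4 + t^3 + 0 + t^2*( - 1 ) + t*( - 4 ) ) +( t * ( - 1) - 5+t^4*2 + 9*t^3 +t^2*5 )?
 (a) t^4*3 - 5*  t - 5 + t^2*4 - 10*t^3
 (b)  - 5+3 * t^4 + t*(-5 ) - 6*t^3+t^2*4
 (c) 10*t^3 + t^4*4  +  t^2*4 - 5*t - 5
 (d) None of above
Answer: d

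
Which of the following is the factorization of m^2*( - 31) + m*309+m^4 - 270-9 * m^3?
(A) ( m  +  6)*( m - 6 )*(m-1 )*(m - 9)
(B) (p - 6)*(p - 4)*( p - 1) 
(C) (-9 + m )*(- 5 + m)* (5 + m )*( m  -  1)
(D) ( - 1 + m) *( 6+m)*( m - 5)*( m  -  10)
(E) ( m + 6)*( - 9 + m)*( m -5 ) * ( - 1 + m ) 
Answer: E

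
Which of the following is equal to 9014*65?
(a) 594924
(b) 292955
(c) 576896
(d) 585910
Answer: d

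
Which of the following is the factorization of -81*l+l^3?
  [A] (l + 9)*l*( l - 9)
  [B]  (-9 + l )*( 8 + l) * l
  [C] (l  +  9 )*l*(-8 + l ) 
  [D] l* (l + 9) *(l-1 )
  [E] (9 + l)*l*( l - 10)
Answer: A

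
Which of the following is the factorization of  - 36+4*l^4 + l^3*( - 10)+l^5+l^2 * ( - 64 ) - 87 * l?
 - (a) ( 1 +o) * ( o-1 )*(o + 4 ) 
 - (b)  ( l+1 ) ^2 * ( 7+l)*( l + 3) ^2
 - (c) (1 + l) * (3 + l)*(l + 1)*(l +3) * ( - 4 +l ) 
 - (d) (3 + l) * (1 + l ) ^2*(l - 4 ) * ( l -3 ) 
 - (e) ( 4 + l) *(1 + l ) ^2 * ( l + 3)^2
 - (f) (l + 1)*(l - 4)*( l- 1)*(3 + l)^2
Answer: c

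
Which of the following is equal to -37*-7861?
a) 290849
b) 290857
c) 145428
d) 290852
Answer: b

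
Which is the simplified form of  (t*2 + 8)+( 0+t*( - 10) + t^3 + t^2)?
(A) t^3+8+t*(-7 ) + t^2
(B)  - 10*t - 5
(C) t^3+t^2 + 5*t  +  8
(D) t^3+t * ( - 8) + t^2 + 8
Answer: D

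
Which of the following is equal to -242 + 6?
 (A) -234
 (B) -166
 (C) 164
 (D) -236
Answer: D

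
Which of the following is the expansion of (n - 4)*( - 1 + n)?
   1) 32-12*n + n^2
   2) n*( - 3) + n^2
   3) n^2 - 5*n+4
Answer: 3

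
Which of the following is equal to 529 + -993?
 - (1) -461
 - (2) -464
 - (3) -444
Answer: 2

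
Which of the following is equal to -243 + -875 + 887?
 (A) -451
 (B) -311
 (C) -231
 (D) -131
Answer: C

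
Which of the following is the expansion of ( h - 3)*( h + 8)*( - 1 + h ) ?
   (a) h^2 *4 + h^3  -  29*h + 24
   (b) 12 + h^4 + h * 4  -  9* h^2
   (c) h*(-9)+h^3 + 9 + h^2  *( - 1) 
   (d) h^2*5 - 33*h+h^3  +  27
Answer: a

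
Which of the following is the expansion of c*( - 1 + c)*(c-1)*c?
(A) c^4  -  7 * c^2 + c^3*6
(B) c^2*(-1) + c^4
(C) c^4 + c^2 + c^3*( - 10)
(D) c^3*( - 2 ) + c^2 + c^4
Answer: D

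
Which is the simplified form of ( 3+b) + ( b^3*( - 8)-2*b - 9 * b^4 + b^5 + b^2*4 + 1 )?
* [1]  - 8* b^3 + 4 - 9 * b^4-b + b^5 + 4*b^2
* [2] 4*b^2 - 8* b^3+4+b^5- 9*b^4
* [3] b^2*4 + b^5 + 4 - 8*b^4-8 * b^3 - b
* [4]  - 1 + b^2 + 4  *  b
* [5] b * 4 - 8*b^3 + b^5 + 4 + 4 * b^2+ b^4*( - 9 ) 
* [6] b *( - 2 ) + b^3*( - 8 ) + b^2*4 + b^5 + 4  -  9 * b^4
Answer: 1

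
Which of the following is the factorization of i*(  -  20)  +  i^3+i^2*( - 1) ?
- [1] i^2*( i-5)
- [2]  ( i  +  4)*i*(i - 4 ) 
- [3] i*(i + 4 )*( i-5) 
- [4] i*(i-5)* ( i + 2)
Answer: 3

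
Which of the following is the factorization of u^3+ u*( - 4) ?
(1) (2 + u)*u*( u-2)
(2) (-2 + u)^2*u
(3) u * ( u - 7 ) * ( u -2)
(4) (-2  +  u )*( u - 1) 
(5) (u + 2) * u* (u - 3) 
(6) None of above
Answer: 1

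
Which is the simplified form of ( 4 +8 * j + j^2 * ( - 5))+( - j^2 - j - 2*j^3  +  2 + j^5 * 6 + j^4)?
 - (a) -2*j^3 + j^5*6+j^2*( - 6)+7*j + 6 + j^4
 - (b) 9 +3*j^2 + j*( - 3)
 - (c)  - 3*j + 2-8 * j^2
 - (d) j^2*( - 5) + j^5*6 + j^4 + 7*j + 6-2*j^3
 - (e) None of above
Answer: a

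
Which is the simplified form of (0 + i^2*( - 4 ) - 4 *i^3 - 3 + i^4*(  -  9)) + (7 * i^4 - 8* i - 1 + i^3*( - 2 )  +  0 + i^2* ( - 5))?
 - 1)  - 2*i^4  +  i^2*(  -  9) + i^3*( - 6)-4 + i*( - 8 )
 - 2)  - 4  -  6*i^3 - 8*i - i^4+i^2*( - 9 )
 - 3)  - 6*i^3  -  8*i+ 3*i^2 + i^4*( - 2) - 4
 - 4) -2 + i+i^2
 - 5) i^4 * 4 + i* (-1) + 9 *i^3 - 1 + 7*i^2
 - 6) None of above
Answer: 1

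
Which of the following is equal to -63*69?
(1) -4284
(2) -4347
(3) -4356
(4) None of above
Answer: 2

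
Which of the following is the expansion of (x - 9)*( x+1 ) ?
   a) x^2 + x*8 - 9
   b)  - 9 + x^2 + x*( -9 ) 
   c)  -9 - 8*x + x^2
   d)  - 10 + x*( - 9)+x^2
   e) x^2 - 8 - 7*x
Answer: c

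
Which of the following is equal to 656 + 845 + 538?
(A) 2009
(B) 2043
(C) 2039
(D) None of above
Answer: C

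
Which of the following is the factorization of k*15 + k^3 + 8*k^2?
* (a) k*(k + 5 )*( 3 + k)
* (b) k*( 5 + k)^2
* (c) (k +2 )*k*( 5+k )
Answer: a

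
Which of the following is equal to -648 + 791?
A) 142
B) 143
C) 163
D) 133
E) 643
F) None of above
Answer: B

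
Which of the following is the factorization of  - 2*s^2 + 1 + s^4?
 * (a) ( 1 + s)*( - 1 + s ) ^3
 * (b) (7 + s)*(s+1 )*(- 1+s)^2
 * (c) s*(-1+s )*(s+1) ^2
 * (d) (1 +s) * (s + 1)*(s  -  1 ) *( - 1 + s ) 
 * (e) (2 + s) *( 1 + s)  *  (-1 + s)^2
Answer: d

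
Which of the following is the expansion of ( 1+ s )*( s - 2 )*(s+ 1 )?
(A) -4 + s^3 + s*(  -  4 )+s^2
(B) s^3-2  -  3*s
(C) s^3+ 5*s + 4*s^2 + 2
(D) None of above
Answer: B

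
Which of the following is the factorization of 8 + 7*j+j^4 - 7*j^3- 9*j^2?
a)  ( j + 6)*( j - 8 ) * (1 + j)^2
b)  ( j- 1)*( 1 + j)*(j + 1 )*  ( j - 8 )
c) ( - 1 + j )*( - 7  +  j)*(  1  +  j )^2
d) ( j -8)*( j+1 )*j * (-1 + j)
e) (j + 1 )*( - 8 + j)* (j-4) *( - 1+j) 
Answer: b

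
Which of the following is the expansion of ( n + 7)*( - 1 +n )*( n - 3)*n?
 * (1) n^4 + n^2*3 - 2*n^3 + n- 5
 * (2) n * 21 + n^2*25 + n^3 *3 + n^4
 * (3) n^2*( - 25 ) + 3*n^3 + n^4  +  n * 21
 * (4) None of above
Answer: 3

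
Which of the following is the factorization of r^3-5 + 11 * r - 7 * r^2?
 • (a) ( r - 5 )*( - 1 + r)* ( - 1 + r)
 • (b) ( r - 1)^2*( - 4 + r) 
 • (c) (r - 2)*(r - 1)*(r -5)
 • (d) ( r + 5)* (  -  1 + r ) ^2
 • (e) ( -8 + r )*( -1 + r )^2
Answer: a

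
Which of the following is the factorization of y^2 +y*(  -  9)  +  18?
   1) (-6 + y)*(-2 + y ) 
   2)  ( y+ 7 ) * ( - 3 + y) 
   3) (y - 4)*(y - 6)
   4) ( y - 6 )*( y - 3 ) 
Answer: 4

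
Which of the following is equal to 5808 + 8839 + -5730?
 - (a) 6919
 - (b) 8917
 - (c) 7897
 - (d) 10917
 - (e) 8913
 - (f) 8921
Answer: b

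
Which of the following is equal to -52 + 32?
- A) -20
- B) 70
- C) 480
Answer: A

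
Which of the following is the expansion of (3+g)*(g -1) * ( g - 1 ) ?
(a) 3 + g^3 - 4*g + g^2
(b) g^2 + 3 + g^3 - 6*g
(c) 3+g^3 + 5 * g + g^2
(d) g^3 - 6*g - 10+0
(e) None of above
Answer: e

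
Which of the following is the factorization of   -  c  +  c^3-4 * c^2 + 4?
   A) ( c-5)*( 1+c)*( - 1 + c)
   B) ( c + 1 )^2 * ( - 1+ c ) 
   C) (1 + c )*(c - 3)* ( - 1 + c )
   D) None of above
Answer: D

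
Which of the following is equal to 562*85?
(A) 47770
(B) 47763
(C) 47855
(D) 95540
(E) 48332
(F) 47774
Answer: A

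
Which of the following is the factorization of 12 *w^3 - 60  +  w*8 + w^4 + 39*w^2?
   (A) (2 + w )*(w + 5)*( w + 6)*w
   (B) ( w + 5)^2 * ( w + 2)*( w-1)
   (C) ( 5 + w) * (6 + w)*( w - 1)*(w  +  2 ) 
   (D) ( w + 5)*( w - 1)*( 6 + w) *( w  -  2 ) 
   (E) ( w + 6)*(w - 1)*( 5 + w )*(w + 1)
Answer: C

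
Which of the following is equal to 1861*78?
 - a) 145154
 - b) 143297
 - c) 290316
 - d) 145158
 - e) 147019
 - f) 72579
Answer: d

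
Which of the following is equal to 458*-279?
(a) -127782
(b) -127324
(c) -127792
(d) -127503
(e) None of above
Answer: a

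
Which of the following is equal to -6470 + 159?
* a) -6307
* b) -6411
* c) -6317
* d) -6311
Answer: d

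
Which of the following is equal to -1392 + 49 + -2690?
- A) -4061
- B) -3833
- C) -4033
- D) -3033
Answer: C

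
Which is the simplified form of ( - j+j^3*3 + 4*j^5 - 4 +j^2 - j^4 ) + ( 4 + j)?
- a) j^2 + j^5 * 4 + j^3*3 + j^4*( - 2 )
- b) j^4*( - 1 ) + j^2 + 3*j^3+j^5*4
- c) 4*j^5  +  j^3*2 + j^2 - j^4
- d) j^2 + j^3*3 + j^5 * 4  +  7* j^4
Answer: b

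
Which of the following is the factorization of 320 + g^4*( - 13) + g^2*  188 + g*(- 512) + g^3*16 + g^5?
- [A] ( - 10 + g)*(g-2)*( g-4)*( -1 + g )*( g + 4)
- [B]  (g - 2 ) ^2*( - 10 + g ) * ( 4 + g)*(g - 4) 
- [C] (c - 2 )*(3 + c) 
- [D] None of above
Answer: A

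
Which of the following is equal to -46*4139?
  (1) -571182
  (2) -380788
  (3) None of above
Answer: 3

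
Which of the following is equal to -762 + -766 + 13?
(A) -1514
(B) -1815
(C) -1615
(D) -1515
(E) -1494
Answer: D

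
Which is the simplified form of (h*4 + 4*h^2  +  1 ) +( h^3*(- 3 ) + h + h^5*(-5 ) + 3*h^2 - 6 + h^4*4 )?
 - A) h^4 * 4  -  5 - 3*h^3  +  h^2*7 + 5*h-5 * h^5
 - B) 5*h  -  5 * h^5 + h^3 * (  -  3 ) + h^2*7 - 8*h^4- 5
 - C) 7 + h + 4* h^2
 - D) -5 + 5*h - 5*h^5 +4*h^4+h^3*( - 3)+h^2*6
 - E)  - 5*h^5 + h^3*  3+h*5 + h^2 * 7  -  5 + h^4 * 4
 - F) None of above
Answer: A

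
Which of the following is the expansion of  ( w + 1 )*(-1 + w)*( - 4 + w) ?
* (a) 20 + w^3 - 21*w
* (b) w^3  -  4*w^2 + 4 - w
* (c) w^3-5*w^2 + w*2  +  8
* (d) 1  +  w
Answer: b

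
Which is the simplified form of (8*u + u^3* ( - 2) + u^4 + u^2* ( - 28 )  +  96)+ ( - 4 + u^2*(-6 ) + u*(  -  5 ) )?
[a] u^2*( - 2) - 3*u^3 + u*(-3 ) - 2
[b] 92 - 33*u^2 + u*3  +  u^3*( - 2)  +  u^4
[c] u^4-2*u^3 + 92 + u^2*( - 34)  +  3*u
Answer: c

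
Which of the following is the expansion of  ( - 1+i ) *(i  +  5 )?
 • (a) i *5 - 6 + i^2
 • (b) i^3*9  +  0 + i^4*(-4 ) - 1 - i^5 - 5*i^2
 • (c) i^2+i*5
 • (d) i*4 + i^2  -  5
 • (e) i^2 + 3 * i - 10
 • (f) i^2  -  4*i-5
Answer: d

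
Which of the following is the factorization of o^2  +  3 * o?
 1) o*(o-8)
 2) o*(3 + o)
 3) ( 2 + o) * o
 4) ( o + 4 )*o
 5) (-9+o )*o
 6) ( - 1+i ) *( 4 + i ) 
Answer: 2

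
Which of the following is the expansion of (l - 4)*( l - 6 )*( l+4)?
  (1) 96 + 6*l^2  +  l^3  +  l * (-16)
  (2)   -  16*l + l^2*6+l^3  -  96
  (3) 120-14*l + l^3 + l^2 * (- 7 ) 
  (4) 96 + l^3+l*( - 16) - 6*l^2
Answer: 4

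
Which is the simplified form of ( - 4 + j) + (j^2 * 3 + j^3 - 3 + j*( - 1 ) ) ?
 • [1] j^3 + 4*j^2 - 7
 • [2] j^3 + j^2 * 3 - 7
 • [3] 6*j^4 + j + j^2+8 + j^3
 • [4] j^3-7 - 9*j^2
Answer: 2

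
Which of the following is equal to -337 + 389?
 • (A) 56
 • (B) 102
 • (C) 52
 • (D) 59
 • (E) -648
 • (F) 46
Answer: C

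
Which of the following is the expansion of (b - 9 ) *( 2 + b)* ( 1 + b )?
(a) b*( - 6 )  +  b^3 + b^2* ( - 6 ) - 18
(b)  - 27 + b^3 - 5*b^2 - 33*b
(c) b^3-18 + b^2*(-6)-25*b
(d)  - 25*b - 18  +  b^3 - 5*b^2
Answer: c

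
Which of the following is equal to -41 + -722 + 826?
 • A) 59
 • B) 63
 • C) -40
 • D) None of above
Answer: B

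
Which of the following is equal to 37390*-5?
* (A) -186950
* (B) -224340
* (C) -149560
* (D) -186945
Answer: A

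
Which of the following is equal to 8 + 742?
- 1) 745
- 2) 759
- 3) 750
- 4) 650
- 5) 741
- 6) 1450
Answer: 3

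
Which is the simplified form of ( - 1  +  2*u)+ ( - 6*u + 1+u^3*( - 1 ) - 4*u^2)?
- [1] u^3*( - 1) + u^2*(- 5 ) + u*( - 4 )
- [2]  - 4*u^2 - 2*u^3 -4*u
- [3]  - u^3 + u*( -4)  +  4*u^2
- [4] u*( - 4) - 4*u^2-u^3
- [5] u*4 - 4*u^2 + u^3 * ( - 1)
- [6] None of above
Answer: 4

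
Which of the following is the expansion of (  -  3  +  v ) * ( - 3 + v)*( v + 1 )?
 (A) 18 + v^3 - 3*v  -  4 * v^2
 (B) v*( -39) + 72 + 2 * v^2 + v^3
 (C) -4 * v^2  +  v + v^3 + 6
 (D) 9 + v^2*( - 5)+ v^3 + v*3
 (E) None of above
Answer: D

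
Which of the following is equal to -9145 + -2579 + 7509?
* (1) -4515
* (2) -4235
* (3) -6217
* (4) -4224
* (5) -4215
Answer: 5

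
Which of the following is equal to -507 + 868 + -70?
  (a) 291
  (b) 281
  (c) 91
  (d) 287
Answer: a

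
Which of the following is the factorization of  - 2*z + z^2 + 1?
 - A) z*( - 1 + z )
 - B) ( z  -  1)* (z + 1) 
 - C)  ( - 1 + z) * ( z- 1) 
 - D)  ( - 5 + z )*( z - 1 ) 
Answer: C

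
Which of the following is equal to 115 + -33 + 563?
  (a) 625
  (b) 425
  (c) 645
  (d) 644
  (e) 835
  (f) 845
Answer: c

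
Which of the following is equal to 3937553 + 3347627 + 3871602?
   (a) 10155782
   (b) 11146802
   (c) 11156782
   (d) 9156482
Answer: c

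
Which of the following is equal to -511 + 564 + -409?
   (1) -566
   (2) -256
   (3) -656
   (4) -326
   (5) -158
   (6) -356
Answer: 6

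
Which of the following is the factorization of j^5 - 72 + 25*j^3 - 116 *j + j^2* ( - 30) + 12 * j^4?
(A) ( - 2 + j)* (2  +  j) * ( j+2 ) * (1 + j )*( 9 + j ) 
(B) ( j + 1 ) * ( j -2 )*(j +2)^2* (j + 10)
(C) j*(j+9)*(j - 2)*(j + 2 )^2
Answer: A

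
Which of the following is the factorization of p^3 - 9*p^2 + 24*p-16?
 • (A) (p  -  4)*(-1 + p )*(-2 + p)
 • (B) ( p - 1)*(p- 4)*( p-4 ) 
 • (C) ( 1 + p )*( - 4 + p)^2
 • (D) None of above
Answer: B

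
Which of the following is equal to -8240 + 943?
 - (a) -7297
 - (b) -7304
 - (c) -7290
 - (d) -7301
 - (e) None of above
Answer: a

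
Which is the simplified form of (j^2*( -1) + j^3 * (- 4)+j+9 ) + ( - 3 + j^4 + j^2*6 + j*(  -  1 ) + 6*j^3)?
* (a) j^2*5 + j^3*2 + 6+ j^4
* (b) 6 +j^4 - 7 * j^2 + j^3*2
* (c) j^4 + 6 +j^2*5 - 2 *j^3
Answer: a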